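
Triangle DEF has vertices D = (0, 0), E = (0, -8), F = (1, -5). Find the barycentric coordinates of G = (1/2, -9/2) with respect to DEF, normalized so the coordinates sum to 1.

(1/4, 1/4, 1/2)

Signed area of the reference triangle: [DEF] = ½·(0·(-8−(-5)) + 0·(-5−0) + 1·(0−(-8))) = ½·(0 + 0 + 8) = 4.
[GEF] = ½·((1/2)·(-8−(-5)) + 0·(-5−(-9/2)) + 1·(-9/2−(-8))) = ½·(-3/2 + 0 + 7/2) = 1, so the D-coordinate is 1/4 = 1/4.
[DGF] = ½·(0·(-9/2−(-5)) + (1/2)·(-5−0) + 1·(0−(-9/2))) = ½·(0 − 5/2 + 9/2) = 1, so the E-coordinate is 1/4.
[DEG] = ½·(0·(-8−(-9/2)) + 0·(-9/2−0) + (1/2)·(0−(-8))) = ½·(0 + 0 + 4) = 2, so the F-coordinate is 1/2.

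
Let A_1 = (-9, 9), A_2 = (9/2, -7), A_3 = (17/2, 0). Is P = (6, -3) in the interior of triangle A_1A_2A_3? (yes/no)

yes

Barycentric coordinates of P: (11/317, 150/317, 156/317).
The three coordinates are positive, positive, positive; a point is interior exactly when all three are positive.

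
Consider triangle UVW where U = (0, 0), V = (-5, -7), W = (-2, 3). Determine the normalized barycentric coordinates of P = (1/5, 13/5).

Signed area of the reference triangle: [UVW] = ½·(0·(-7−3) + (-5)·(3−0) + (-2)·(0−(-7))) = ½·(0 − 15 − 14) = -29/2.
[PVW] = ½·((1/5)·(-7−3) + (-5)·(3−(13/5)) + (-2)·(13/5−(-7))) = ½·(-2 − 2 − 96/5) = -58/5, so the U-coordinate is (-58/5)/(-29/2) = 4/5.
[UPW] = ½·(0·(13/5−3) + (1/5)·(3−0) + (-2)·(0−(13/5))) = ½·(0 + 3/5 + 26/5) = 29/10, so the V-coordinate is -1/5.
[UVP] = ½·(0·(-7−(13/5)) + (-5)·(13/5−0) + (1/5)·(0−(-7))) = ½·(0 − 13 + 7/5) = -29/5, so the W-coordinate is 2/5.
Check: 4/5 − 1/5 + 2/5 = 1.

(4/5, -1/5, 2/5)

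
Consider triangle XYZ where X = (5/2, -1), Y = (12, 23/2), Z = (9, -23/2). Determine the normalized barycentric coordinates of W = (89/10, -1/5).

(1/5, 2/5, 2/5)

Signed area of the reference triangle: [XYZ] = ½·((5/2)·(23/2−(-23/2)) + 12·(-23/2−(-1)) + 9·(-1−(23/2))) = ½·(115/2 − 126 − 225/2) = -181/2.
[WYZ] = ½·((89/10)·(23/2−(-23/2)) + 12·(-23/2−(-1/5)) + 9·(-1/5−(23/2))) = ½·(2047/10 − 678/5 − 1053/10) = -181/10, so the X-coordinate is (-181/10)/(-181/2) = 1/5.
[XWZ] = ½·((5/2)·(-1/5−(-23/2)) + (89/10)·(-23/2−(-1)) + 9·(-1−(-1/5))) = ½·(113/4 − 1869/20 − 36/5) = -181/5, so the Y-coordinate is 2/5.
[XYW] = ½·((5/2)·(23/2−(-1/5)) + 12·(-1/5−(-1)) + (89/10)·(-1−(23/2))) = ½·(117/4 + 48/5 − 445/4) = -181/5, so the Z-coordinate is 2/5.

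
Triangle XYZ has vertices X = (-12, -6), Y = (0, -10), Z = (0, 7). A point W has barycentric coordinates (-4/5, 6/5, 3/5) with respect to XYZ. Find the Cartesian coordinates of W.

W = (-4/5)·X + (6/5)·Y + (3/5)·Z.
x-coordinate: (-4/5)·(-12) + (6/5)·0 + (3/5)·0 = 48/5.
y-coordinate: (-4/5)·(-6) + (6/5)·(-10) + (3/5)·7 = -3.

(48/5, -3)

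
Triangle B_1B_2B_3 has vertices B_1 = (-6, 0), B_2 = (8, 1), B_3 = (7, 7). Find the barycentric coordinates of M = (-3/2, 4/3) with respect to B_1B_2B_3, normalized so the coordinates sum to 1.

Signed area of the reference triangle: [B_1B_2B_3] = ½·((-6)·(1−7) + 8·(7−0) + 7·(0−1)) = ½·(36 + 56 − 7) = 85/2.
[MB_2B_3] = ½·((-3/2)·(1−7) + 8·(7−(4/3)) + 7·(4/3−1)) = ½·(9 + 136/3 + 7/3) = 85/3, so the B_1-coordinate is (85/3)/(85/2) = 2/3.
[B_1MB_3] = ½·((-6)·(4/3−7) + (-3/2)·(7−0) + 7·(0−(4/3))) = ½·(34 − 21/2 − 28/3) = 85/12, so the B_2-coordinate is 1/6.
[B_1B_2M] = ½·((-6)·(1−(4/3)) + 8·(4/3−0) + (-3/2)·(0−1)) = ½·(2 + 32/3 + 3/2) = 85/12, so the B_3-coordinate is 1/6.

(2/3, 1/6, 1/6)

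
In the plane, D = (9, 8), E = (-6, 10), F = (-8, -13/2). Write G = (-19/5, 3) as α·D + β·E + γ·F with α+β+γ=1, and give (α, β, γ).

(1/5, 2/5, 2/5)

Signed area of the reference triangle: [DEF] = ½·(9·(10−(-13/2)) + (-6)·(-13/2−8) + (-8)·(8−10)) = ½·(297/2 + 87 + 16) = 503/4.
[GEF] = ½·((-19/5)·(10−(-13/2)) + (-6)·(-13/2−3) + (-8)·(3−10)) = ½·(-627/10 + 57 + 56) = 503/20, so the D-coordinate is (503/20)/(503/4) = 1/5.
[DGF] = ½·(9·(3−(-13/2)) + (-19/5)·(-13/2−8) + (-8)·(8−3)) = ½·(171/2 + 551/10 − 40) = 503/10, so the E-coordinate is 2/5.
[DEG] = ½·(9·(10−3) + (-6)·(3−8) + (-19/5)·(8−10)) = ½·(63 + 30 + 38/5) = 503/10, so the F-coordinate is 2/5.
Check: 1/5 + 2/5 + 2/5 = 1.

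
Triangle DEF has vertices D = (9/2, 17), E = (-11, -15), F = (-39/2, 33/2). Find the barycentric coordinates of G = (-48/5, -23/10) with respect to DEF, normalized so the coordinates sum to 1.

Signed area of the reference triangle: [DEF] = ½·((9/2)·(-15−(33/2)) + (-11)·(33/2−17) + (-39/2)·(17−(-15))) = ½·(-567/4 + 11/2 − 624) = -3041/8.
[GEF] = ½·((-48/5)·(-15−(33/2)) + (-11)·(33/2−(-23/10)) + (-39/2)·(-23/10−(-15))) = ½·(1512/5 − 1034/5 − 4953/20) = -3041/40, so the D-coordinate is (-3041/40)/(-3041/8) = 1/5.
[DGF] = ½·((9/2)·(-23/10−(33/2)) + (-48/5)·(33/2−17) + (-39/2)·(17−(-23/10))) = ½·(-423/5 + 24/5 − 7527/20) = -9123/40, so the E-coordinate is 3/5.
[DEG] = ½·((9/2)·(-15−(-23/10)) + (-11)·(-23/10−17) + (-48/5)·(17−(-15))) = ½·(-1143/20 + 2123/10 − 1536/5) = -3041/40, so the F-coordinate is 1/5.
Check: 1/5 + 3/5 + 1/5 = 1.

(1/5, 3/5, 1/5)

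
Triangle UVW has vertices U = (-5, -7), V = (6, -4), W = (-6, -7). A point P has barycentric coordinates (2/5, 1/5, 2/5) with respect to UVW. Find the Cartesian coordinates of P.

(-16/5, -32/5)

P = (2/5)·U + (1/5)·V + (2/5)·W.
x-coordinate: (2/5)·(-5) + (1/5)·6 + (2/5)·(-6) = -16/5.
y-coordinate: (2/5)·(-7) + (1/5)·(-4) + (2/5)·(-7) = -32/5.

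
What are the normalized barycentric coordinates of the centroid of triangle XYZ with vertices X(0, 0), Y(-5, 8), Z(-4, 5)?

The centroid is the average of the vertices, so each weight is 1/3.

(1/3, 1/3, 1/3)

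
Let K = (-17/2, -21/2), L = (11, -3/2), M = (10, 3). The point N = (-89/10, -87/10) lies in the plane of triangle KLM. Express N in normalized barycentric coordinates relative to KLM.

(1, -2/5, 2/5)

Signed area of the reference triangle: [KLM] = ½·((-17/2)·(-3/2−3) + 11·(3−(-21/2)) + 10·(-21/2−(-3/2))) = ½·(153/4 + 297/2 − 90) = 387/8.
[NLM] = ½·((-89/10)·(-3/2−3) + 11·(3−(-87/10)) + 10·(-87/10−(-3/2))) = ½·(801/20 + 1287/10 − 72) = 387/8, so the K-coordinate is (387/8)/(387/8) = 1.
[KNM] = ½·((-17/2)·(-87/10−3) + (-89/10)·(3−(-21/2)) + 10·(-21/2−(-87/10))) = ½·(1989/20 − 2403/20 − 18) = -387/20, so the L-coordinate is -2/5.
[KLN] = ½·((-17/2)·(-3/2−(-87/10)) + 11·(-87/10−(-21/2)) + (-89/10)·(-21/2−(-3/2))) = ½·(-306/5 + 99/5 + 801/10) = 387/20, so the M-coordinate is 2/5.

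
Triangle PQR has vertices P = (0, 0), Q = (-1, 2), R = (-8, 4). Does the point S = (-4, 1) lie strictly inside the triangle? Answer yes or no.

no

Barycentric coordinates of S: (13/12, -2/3, 7/12).
The three coordinates are positive, negative, positive; a point is interior exactly when all three are positive.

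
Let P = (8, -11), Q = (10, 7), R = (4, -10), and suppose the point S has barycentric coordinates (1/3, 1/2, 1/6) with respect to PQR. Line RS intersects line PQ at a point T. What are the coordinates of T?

Line RS meets PQ where the R-coordinate vanishes; zeroing S's R-weight and renormalizing leaves P, Q-weights 1/3 : 1/2 → (2/5, 3/5).
So T = (2/5)·P + (3/5)·Q = (46/5, -1/5).

(46/5, -1/5)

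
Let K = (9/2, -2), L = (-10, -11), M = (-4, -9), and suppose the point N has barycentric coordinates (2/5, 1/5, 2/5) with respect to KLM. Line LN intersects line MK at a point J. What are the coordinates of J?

(1/4, -11/2)

Line LN meets MK where the L-coordinate vanishes; zeroing N's L-weight and renormalizing leaves M, K-weights 2/5 : 2/5 → (1/2, 1/2).
So J = (1/2)·M + (1/2)·K = (1/4, -11/2).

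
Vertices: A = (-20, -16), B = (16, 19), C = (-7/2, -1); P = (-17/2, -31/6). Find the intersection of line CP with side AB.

Barycentric coordinates of P with respect to ABC: (1/2, 1/6, 1/3).
On side AB the C-coordinate is zero; dropping P's C-weight 1/3 and renormalizing the remaining 1/2 : 1/6 gives weights 3/4, 1/4 on A, B.
Q = (3/4)·(-20, -16) + (1/4)·(16, 19) = (-11, -29/4).

(-11, -29/4)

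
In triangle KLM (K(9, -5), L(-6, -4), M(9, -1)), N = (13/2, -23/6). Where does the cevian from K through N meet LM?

(3, -11/5)

Barycentric coordinates of N with respect to KLM: (7/12, 1/6, 1/4).
On side LM the K-coordinate is zero; dropping N's K-weight 7/12 and renormalizing the remaining 1/6 : 1/4 gives weights 2/5, 3/5 on L, M.
J = (2/5)·(-6, -4) + (3/5)·(9, -1) = (3, -11/5).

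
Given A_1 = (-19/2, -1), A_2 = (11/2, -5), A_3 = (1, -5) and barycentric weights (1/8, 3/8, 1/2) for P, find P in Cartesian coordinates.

(11/8, -9/2)

P = (1/8)·A_1 + (3/8)·A_2 + (1/2)·A_3.
x-coordinate: (1/8)·(-19/2) + (3/8)·(11/2) + (1/2)·1 = 11/8.
y-coordinate: (1/8)·(-1) + (3/8)·(-5) + (1/2)·(-5) = -9/2.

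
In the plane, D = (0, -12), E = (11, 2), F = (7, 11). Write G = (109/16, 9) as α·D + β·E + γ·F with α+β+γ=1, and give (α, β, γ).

(1/16, 1/16, 7/8)

Signed area of the reference triangle: [DEF] = ½·(0·(2−11) + 11·(11−(-12)) + 7·(-12−2)) = ½·(0 + 253 − 98) = 155/2.
[GEF] = ½·((109/16)·(2−11) + 11·(11−9) + 7·(9−2)) = ½·(-981/16 + 22 + 49) = 155/32, so the D-coordinate is (155/32)/(155/2) = 1/16.
[DGF] = ½·(0·(9−11) + (109/16)·(11−(-12)) + 7·(-12−9)) = ½·(0 + 2507/16 − 147) = 155/32, so the E-coordinate is 1/16.
[DEG] = ½·(0·(2−9) + 11·(9−(-12)) + (109/16)·(-12−2)) = ½·(0 + 231 − 763/8) = 1085/16, so the F-coordinate is 7/8.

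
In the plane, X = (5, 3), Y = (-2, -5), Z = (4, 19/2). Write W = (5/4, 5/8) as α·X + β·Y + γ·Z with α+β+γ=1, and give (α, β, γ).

Signed area of the reference triangle: [XYZ] = ½·(5·(-5−(19/2)) + (-2)·(19/2−3) + 4·(3−(-5))) = ½·(-145/2 − 13 + 32) = -107/4.
[WYZ] = ½·((5/4)·(-5−(19/2)) + (-2)·(19/2−(5/8)) + 4·(5/8−(-5))) = ½·(-145/8 − 71/4 + 45/2) = -107/16, so the X-coordinate is (-107/16)/(-107/4) = 1/4.
[XWZ] = ½·(5·(5/8−(19/2)) + (5/4)·(19/2−3) + 4·(3−(5/8))) = ½·(-355/8 + 65/8 + 19/2) = -107/8, so the Y-coordinate is 1/2.
[XYW] = ½·(5·(-5−(5/8)) + (-2)·(5/8−3) + (5/4)·(3−(-5))) = ½·(-225/8 + 19/4 + 10) = -107/16, so the Z-coordinate is 1/4.
Check: 1/4 + 1/2 + 1/4 = 1.

(1/4, 1/2, 1/4)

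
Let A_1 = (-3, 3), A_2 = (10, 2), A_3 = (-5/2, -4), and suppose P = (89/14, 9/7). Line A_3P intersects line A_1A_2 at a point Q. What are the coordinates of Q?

(47/6, 13/6)

Barycentric coordinates of P with respect to A_1A_2A_3: (1/7, 5/7, 1/7).
On side A_1A_2 the A_3-coordinate is zero; dropping P's A_3-weight 1/7 and renormalizing the remaining 1/7 : 5/7 gives weights 1/6, 5/6 on A_1, A_2.
Q = (1/6)·(-3, 3) + (5/6)·(10, 2) = (47/6, 13/6).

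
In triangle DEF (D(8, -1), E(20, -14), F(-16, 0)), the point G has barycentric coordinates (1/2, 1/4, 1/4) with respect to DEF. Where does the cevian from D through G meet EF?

Line DG meets EF where the D-coordinate vanishes; zeroing G's D-weight and renormalizing leaves E, F-weights 1/4 : 1/4 → (1/2, 1/2).
So H = (1/2)·E + (1/2)·F = (2, -7).

(2, -7)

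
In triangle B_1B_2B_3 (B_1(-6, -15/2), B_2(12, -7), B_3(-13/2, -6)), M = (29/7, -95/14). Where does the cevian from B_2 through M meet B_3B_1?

(-19/3, -13/2)

Barycentric coordinates of M with respect to B_1B_2B_3: (1/7, 4/7, 2/7).
On side B_3B_1 the B_2-coordinate is zero; dropping M's B_2-weight 4/7 and renormalizing the remaining 2/7 : 1/7 gives weights 2/3, 1/3 on B_3, B_1.
N = (2/3)·(-13/2, -6) + (1/3)·(-6, -15/2) = (-19/3, -13/2).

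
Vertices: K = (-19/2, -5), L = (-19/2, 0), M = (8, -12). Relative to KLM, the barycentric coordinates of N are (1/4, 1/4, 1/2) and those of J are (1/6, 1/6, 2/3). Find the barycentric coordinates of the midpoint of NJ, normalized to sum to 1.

(5/24, 5/24, 7/12)

Since both coordinate triples sum to 1, the midpoint's barycentrics are the componentwise average.
(1/4+1/6)/2 = 5/24; similarly 5/24 and 7/12.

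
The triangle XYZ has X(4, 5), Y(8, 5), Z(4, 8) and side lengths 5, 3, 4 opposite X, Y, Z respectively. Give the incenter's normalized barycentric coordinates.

The incenter has barycentric coordinates proportional to the opposite side lengths: (5 : 3 : 4).
Normalizing by 5+3+4 = 12 gives (5/12, 1/4, 1/3).

(5/12, 1/4, 1/3)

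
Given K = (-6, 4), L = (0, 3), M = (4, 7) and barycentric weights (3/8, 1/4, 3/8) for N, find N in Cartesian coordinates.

(-3/4, 39/8)

N = (3/8)·K + (1/4)·L + (3/8)·M.
x-coordinate: (3/8)·(-6) + (1/4)·0 + (3/8)·4 = -3/4.
y-coordinate: (3/8)·4 + (1/4)·3 + (3/8)·7 = 39/8.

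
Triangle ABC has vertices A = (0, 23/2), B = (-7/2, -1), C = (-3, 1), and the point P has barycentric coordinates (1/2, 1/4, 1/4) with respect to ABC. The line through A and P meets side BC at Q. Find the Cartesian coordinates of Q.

(-13/4, 0)

Line AP meets BC where the A-coordinate vanishes; zeroing P's A-weight and renormalizing leaves B, C-weights 1/4 : 1/4 → (1/2, 1/2).
So Q = (1/2)·B + (1/2)·C = (-13/4, 0).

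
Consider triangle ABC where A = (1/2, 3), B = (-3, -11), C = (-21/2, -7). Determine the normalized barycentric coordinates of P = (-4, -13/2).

(1/4, 1/2, 1/4)

Signed area of the reference triangle: [ABC] = ½·((1/2)·(-11−(-7)) + (-3)·(-7−3) + (-21/2)·(3−(-11))) = ½·(-2 + 30 − 147) = -119/2.
[PBC] = ½·((-4)·(-11−(-7)) + (-3)·(-7−(-13/2)) + (-21/2)·(-13/2−(-11))) = ½·(16 + 3/2 − 189/4) = -119/8, so the A-coordinate is (-119/8)/(-119/2) = 1/4.
[APC] = ½·((1/2)·(-13/2−(-7)) + (-4)·(-7−3) + (-21/2)·(3−(-13/2))) = ½·(1/4 + 40 − 399/4) = -119/4, so the B-coordinate is 1/2.
[ABP] = ½·((1/2)·(-11−(-13/2)) + (-3)·(-13/2−3) + (-4)·(3−(-11))) = ½·(-9/4 + 57/2 − 56) = -119/8, so the C-coordinate is 1/4.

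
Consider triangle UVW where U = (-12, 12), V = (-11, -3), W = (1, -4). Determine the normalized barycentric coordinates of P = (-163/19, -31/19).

Signed area of the reference triangle: [UVW] = ½·((-12)·(-3−(-4)) + (-11)·(-4−12) + 1·(12−(-3))) = ½·(-12 + 176 + 15) = 179/2.
[PVW] = ½·((-163/19)·(-3−(-4)) + (-11)·(-4−(-31/19)) + 1·(-31/19−(-3))) = ½·(-163/19 + 495/19 + 26/19) = 179/19, so the U-coordinate is (179/19)/(179/2) = 2/19.
[UPW] = ½·((-12)·(-31/19−(-4)) + (-163/19)·(-4−12) + 1·(12−(-31/19))) = ½·(-540/19 + 2608/19 + 259/19) = 2327/38, so the V-coordinate is 13/19.
[UVP] = ½·((-12)·(-3−(-31/19)) + (-11)·(-31/19−12) + (-163/19)·(12−(-3))) = ½·(312/19 + 2849/19 − 2445/19) = 358/19, so the W-coordinate is 4/19.
Check: 2/19 + 13/19 + 4/19 = 1.

(2/19, 13/19, 4/19)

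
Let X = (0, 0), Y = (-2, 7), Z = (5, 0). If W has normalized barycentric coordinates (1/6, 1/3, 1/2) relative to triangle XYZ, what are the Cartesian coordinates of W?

W = (1/6)·X + (1/3)·Y + (1/2)·Z.
x-coordinate: (1/6)·0 + (1/3)·(-2) + (1/2)·5 = 11/6.
y-coordinate: (1/6)·0 + (1/3)·7 + (1/2)·0 = 7/3.

(11/6, 7/3)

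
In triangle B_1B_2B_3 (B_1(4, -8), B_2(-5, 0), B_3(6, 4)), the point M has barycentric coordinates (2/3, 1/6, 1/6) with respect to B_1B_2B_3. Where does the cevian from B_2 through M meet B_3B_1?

Line B_2M meets B_3B_1 where the B_2-coordinate vanishes; zeroing M's B_2-weight and renormalizing leaves B_3, B_1-weights 1/6 : 2/3 → (1/5, 4/5).
So N = (1/5)·B_3 + (4/5)·B_1 = (22/5, -28/5).

(22/5, -28/5)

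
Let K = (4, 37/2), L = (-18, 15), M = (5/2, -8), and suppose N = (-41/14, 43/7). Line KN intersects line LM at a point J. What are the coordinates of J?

(-57/10, 6/5)

Barycentric coordinates of N with respect to KLM: (2/7, 2/7, 3/7).
On side LM the K-coordinate is zero; dropping N's K-weight 2/7 and renormalizing the remaining 2/7 : 3/7 gives weights 2/5, 3/5 on L, M.
J = (2/5)·(-18, 15) + (3/5)·(5/2, -8) = (-57/10, 6/5).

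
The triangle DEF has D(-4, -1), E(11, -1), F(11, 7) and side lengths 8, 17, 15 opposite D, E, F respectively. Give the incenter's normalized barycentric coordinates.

The incenter has barycentric coordinates proportional to the opposite side lengths: (8 : 17 : 15).
Normalizing by 8+17+15 = 40 gives (1/5, 17/40, 3/8).

(1/5, 17/40, 3/8)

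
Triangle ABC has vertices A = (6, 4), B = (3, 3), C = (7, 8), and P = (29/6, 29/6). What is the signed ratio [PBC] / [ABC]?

[ABC] = ½·(6·(3−8) + 3·(8−4) + 7·(4−3)) = ½·(-30 + 12 + 7) = -11/2.
[PBC] = ½·((29/6)·(3−8) + 3·(8−(29/6)) + 7·(29/6−3)) = ½·(-145/6 + 19/2 + 77/6) = -11/12, so the ratio is (-11/12)/(-11/2) = 1/6.

1/6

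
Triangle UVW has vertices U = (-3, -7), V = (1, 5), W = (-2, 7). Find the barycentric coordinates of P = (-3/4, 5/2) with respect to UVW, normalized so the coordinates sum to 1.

Signed area of the reference triangle: [UVW] = ½·((-3)·(5−7) + 1·(7−(-7)) + (-2)·(-7−5)) = ½·(6 + 14 + 24) = 22.
[PVW] = ½·((-3/4)·(5−7) + 1·(7−(5/2)) + (-2)·(5/2−5)) = ½·(3/2 + 9/2 + 5) = 11/2, so the U-coordinate is (11/2)/22 = 1/4.
[UPW] = ½·((-3)·(5/2−7) + (-3/4)·(7−(-7)) + (-2)·(-7−(5/2))) = ½·(27/2 − 21/2 + 19) = 11, so the V-coordinate is 1/2.
[UVP] = ½·((-3)·(5−(5/2)) + 1·(5/2−(-7)) + (-3/4)·(-7−5)) = ½·(-15/2 + 19/2 + 9) = 11/2, so the W-coordinate is 1/4.

(1/4, 1/2, 1/4)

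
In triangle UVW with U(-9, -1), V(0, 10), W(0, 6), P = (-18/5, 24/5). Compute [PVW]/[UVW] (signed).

[UVW] = ½·((-9)·(10−6) + 0·(6−(-1)) + 0·(-1−10)) = ½·(-36 + 0 + 0) = -18.
[PVW] = ½·((-18/5)·(10−6) + 0·(6−(24/5)) + 0·(24/5−10)) = ½·(-72/5 + 0 + 0) = -36/5, so the ratio is (-36/5)/(-18) = 2/5.

2/5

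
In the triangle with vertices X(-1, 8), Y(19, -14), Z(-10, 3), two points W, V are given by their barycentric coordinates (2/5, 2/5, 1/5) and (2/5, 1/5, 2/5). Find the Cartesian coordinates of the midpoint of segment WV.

Barycentric coordinates of the midpoint are the average: (2/5, 3/10, 3/10).
Converting: (2/5)·X + (3/10)·Y + (3/10)·Z = (23/10, -1/10).

(23/10, -1/10)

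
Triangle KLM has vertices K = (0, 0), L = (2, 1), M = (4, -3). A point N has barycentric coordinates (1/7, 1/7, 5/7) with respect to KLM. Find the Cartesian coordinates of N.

(22/7, -2)

N = (1/7)·K + (1/7)·L + (5/7)·M.
x-coordinate: (1/7)·0 + (1/7)·2 + (5/7)·4 = 22/7.
y-coordinate: (1/7)·0 + (1/7)·1 + (5/7)·(-3) = -2.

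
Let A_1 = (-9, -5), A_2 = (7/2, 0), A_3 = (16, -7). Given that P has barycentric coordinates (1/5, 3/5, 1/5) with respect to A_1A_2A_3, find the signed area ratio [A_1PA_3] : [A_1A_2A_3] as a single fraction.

The signed ratio [A_1PA_3]/[A_1A_2A_3] equals the barycentric coordinate of P at vertex A_2, which is 3/5.

3/5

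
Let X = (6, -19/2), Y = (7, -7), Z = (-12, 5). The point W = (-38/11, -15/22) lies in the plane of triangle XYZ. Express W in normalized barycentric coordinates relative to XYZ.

Signed area of the reference triangle: [XYZ] = ½·(6·(-7−5) + 7·(5−(-19/2)) + (-12)·(-19/2−(-7))) = ½·(-72 + 203/2 + 30) = 119/4.
[WYZ] = ½·((-38/11)·(-7−5) + 7·(5−(-15/22)) + (-12)·(-15/22−(-7))) = ½·(456/11 + 875/22 − 834/11) = 119/44, so the X-coordinate is (119/44)/(119/4) = 1/11.
[XWZ] = ½·(6·(-15/22−5) + (-38/11)·(5−(-19/2)) + (-12)·(-19/2−(-15/22))) = ½·(-375/11 − 551/11 + 1164/11) = 119/11, so the Y-coordinate is 4/11.
[XYW] = ½·(6·(-7−(-15/22)) + 7·(-15/22−(-19/2)) + (-38/11)·(-19/2−(-7))) = ½·(-417/11 + 679/11 + 95/11) = 357/22, so the Z-coordinate is 6/11.
Check: 1/11 + 4/11 + 6/11 = 1.

(1/11, 4/11, 6/11)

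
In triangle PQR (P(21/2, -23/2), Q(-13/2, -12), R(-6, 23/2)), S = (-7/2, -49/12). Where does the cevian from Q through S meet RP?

(-1/2, 23/6)

Barycentric coordinates of S with respect to PQR: (1/6, 1/2, 1/3).
On side RP the Q-coordinate is zero; dropping S's Q-weight 1/2 and renormalizing the remaining 1/3 : 1/6 gives weights 2/3, 1/3 on R, P.
T = (2/3)·(-6, 23/2) + (1/3)·(21/2, -23/2) = (-1/2, 23/6).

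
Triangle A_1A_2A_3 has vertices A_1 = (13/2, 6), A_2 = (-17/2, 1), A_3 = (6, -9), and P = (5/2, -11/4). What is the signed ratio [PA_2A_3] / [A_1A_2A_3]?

1/4

[A_1A_2A_3] = ½·((13/2)·(1−(-9)) + (-17/2)·(-9−6) + 6·(6−1)) = ½·(65 + 255/2 + 30) = 445/4.
[PA_2A_3] = ½·((5/2)·(1−(-9)) + (-17/2)·(-9−(-11/4)) + 6·(-11/4−1)) = ½·(25 + 425/8 − 45/2) = 445/16, so the ratio is (445/16)/(445/4) = 1/4.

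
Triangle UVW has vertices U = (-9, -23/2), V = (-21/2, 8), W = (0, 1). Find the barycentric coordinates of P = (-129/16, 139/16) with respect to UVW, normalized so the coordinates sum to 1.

(-1/8, 7/8, 1/4)

Signed area of the reference triangle: [UVW] = ½·((-9)·(8−1) + (-21/2)·(1−(-23/2)) + 0·(-23/2−8)) = ½·(-63 − 525/4 + 0) = -777/8.
[PVW] = ½·((-129/16)·(8−1) + (-21/2)·(1−(139/16)) + 0·(139/16−8)) = ½·(-903/16 + 2583/32 + 0) = 777/64, so the U-coordinate is (777/64)/(-777/8) = -1/8.
[UPW] = ½·((-9)·(139/16−1) + (-129/16)·(1−(-23/2)) + 0·(-23/2−(139/16))) = ½·(-1107/16 − 3225/32 + 0) = -5439/64, so the V-coordinate is 7/8.
[UVP] = ½·((-9)·(8−(139/16)) + (-21/2)·(139/16−(-23/2)) + (-129/16)·(-23/2−8)) = ½·(99/16 − 6783/32 + 5031/32) = -777/32, so the W-coordinate is 1/4.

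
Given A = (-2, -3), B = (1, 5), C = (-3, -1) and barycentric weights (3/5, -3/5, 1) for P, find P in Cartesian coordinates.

(-24/5, -29/5)

P = (3/5)·A + (-3/5)·B + 1·C.
x-coordinate: (3/5)·(-2) + (-3/5)·1 + 1·(-3) = -24/5.
y-coordinate: (3/5)·(-3) + (-3/5)·5 + 1·(-1) = -29/5.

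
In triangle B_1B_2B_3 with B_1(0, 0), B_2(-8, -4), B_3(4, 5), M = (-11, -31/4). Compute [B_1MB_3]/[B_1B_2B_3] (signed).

1

[B_1B_2B_3] = ½·(0·(-4−5) + (-8)·(5−0) + 4·(0−(-4))) = ½·(0 − 40 + 16) = -12.
[B_1MB_3] = ½·(0·(-31/4−5) + (-11)·(5−0) + 4·(0−(-31/4))) = ½·(0 − 55 + 31) = -12, so the ratio is (-12)/(-12) = 1.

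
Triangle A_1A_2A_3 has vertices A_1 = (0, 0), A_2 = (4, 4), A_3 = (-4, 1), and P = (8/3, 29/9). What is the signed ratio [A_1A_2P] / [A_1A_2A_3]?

1/9

[A_1A_2A_3] = ½·(0·(4−1) + 4·(1−0) + (-4)·(0−4)) = ½·(0 + 4 + 16) = 10.
[A_1A_2P] = ½·(0·(4−(29/9)) + 4·(29/9−0) + (8/3)·(0−4)) = ½·(0 + 116/9 − 32/3) = 10/9, so the ratio is (10/9)/10 = 1/9.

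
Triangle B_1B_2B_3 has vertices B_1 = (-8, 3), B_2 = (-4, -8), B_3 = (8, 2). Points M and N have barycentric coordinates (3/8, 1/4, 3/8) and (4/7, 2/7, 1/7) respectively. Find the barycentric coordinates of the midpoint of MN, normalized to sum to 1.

Since both coordinate triples sum to 1, the midpoint's barycentrics are the componentwise average.
(3/8+4/7)/2 = 53/112; similarly 15/56 and 29/112.

(53/112, 15/56, 29/112)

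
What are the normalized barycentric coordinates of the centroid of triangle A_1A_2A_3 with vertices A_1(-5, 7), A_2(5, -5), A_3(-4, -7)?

(1/3, 1/3, 1/3)

The centroid is the average of the vertices, so each weight is 1/3.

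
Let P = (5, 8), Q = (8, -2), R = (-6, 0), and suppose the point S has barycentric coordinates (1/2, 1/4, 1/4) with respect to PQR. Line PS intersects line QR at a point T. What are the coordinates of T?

(1, -1)

Line PS meets QR where the P-coordinate vanishes; zeroing S's P-weight and renormalizing leaves Q, R-weights 1/4 : 1/4 → (1/2, 1/2).
So T = (1/2)·Q + (1/2)·R = (1, -1).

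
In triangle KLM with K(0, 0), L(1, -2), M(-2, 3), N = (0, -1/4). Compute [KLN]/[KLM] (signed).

[KLM] = ½·(0·(-2−3) + 1·(3−0) + (-2)·(0−(-2))) = ½·(0 + 3 − 4) = -1/2.
[KLN] = ½·(0·(-2−(-1/4)) + 1·(-1/4−0) + 0·(0−(-2))) = ½·(0 − 1/4 + 0) = -1/8, so the ratio is (-1/8)/(-1/2) = 1/4.

1/4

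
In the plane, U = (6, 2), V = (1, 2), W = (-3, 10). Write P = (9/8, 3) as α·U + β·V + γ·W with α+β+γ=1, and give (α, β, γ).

(1/8, 3/4, 1/8)

Signed area of the reference triangle: [UVW] = ½·(6·(2−10) + 1·(10−2) + (-3)·(2−2)) = ½·(-48 + 8 + 0) = -20.
[PVW] = ½·((9/8)·(2−10) + 1·(10−3) + (-3)·(3−2)) = ½·(-9 + 7 − 3) = -5/2, so the U-coordinate is (-5/2)/(-20) = 1/8.
[UPW] = ½·(6·(3−10) + (9/8)·(10−2) + (-3)·(2−3)) = ½·(-42 + 9 + 3) = -15, so the V-coordinate is 3/4.
[UVP] = ½·(6·(2−3) + 1·(3−2) + (9/8)·(2−2)) = ½·(-6 + 1 + 0) = -5/2, so the W-coordinate is 1/8.
Check: 1/8 + 3/4 + 1/8 = 1.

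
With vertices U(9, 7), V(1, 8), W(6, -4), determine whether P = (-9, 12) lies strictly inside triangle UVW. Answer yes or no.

Barycentric coordinates of P: (-100/91, 213/91, -22/91).
The three coordinates are negative, positive, negative; a point is interior exactly when all three are positive.

no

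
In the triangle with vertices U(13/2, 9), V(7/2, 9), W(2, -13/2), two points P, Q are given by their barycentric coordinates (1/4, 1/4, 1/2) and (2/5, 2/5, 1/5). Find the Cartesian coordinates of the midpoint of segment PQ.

Barycentric coordinates of the midpoint are the average: (13/40, 13/40, 7/20).
Converting: (13/40)·U + (13/40)·V + (7/20)·W = (79/20, 143/40).

(79/20, 143/40)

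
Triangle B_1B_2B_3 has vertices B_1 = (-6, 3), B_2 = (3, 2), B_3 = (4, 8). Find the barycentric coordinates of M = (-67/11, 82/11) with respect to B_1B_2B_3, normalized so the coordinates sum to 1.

Signed area of the reference triangle: [B_1B_2B_3] = ½·((-6)·(2−8) + 3·(8−3) + 4·(3−2)) = ½·(36 + 15 + 4) = 55/2.
[MB_2B_3] = ½·((-67/11)·(2−8) + 3·(8−(82/11)) + 4·(82/11−2)) = ½·(402/11 + 18/11 + 240/11) = 30, so the B_1-coordinate is 30/(55/2) = 12/11.
[B_1MB_3] = ½·((-6)·(82/11−8) + (-67/11)·(8−3) + 4·(3−(82/11))) = ½·(36/11 − 335/11 − 196/11) = -45/2, so the B_2-coordinate is -9/11.
[B_1B_2M] = ½·((-6)·(2−(82/11)) + 3·(82/11−3) + (-67/11)·(3−2)) = ½·(360/11 + 147/11 − 67/11) = 20, so the B_3-coordinate is 8/11.
Check: 12/11 − 9/11 + 8/11 = 1.

(12/11, -9/11, 8/11)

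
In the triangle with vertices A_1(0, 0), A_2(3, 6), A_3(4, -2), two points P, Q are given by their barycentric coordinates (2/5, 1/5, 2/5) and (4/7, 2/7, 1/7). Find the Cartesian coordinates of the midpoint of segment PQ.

(127/70, 32/35)

Barycentric coordinates of the midpoint are the average: (17/35, 17/70, 19/70).
Converting: (17/35)·A_1 + (17/70)·A_2 + (19/70)·A_3 = (127/70, 32/35).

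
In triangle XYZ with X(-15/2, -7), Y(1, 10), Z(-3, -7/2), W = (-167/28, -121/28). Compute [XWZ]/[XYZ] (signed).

[XYZ] = ½·((-15/2)·(10−(-7/2)) + 1·(-7/2−(-7)) + (-3)·(-7−10)) = ½·(-405/4 + 7/2 + 51) = -187/8.
[XWZ] = ½·((-15/2)·(-121/28−(-7/2)) + (-167/28)·(-7/2−(-7)) + (-3)·(-7−(-121/28))) = ½·(345/56 − 167/8 + 225/28) = -187/56, so the ratio is (-187/56)/(-187/8) = 1/7.

1/7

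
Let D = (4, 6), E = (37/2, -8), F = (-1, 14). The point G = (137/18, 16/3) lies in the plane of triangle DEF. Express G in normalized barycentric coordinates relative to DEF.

(-4/9, 5/9, 8/9)

Signed area of the reference triangle: [DEF] = ½·(4·(-8−14) + (37/2)·(14−6) + (-1)·(6−(-8))) = ½·(-88 + 148 − 14) = 23.
[GEF] = ½·((137/18)·(-8−14) + (37/2)·(14−(16/3)) + (-1)·(16/3−(-8))) = ½·(-1507/9 + 481/3 − 40/3) = -92/9, so the D-coordinate is (-92/9)/23 = -4/9.
[DGF] = ½·(4·(16/3−14) + (137/18)·(14−6) + (-1)·(6−(16/3))) = ½·(-104/3 + 548/9 − 2/3) = 115/9, so the E-coordinate is 5/9.
[DEG] = ½·(4·(-8−(16/3)) + (37/2)·(16/3−6) + (137/18)·(6−(-8))) = ½·(-160/3 − 37/3 + 959/9) = 184/9, so the F-coordinate is 8/9.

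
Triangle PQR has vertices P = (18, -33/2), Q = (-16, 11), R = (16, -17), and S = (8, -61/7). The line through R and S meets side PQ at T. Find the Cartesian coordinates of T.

(20/3, -22/3)

Barycentric coordinates of S with respect to PQR: (4/7, 2/7, 1/7).
On side PQ the R-coordinate is zero; dropping S's R-weight 1/7 and renormalizing the remaining 4/7 : 2/7 gives weights 2/3, 1/3 on P, Q.
T = (2/3)·(18, -33/2) + (1/3)·(-16, 11) = (20/3, -22/3).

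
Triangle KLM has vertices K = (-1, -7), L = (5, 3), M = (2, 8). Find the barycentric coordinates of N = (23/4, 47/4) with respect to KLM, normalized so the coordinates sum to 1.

(-1/2, 3/4, 3/4)

Signed area of the reference triangle: [KLM] = ½·((-1)·(3−8) + 5·(8−(-7)) + 2·(-7−3)) = ½·(5 + 75 − 20) = 30.
[NLM] = ½·((23/4)·(3−8) + 5·(8−(47/4)) + 2·(47/4−3)) = ½·(-115/4 − 75/4 + 35/2) = -15, so the K-coordinate is (-15)/30 = -1/2.
[KNM] = ½·((-1)·(47/4−8) + (23/4)·(8−(-7)) + 2·(-7−(47/4))) = ½·(-15/4 + 345/4 − 75/2) = 45/2, so the L-coordinate is 3/4.
[KLN] = ½·((-1)·(3−(47/4)) + 5·(47/4−(-7)) + (23/4)·(-7−3)) = ½·(35/4 + 375/4 − 115/2) = 45/2, so the M-coordinate is 3/4.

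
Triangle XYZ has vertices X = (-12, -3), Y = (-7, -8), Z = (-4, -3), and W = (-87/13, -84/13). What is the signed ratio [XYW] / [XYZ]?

[XYZ] = ½·((-12)·(-8−(-3)) + (-7)·(-3−(-3)) + (-4)·(-3−(-8))) = ½·(60 + 0 − 20) = 20.
[XYW] = ½·((-12)·(-8−(-84/13)) + (-7)·(-84/13−(-3)) + (-87/13)·(-3−(-8))) = ½·(240/13 + 315/13 − 435/13) = 60/13, so the ratio is (60/13)/20 = 3/13.

3/13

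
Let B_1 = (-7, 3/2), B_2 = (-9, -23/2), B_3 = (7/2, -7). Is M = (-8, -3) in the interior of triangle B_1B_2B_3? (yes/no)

Barycentric coordinates of M: (407/614, 223/614, -8/307).
The three coordinates are positive, positive, negative; a point is interior exactly when all three are positive.

no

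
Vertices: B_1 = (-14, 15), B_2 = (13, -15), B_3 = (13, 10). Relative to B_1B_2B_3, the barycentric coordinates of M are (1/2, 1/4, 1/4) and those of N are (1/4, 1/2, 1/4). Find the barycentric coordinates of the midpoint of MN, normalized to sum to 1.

(3/8, 3/8, 1/4)

Since both coordinate triples sum to 1, the midpoint's barycentrics are the componentwise average.
(1/2+1/4)/2 = 3/8; similarly 3/8 and 1/4.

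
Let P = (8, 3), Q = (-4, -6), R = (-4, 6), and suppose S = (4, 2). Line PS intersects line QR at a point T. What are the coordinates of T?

Barycentric coordinates of S with respect to PQR: (2/3, 1/6, 1/6).
On side QR the P-coordinate is zero; dropping S's P-weight 2/3 and renormalizing the remaining 1/6 : 1/6 gives weights 1/2, 1/2 on Q, R.
T = (1/2)·(-4, -6) + (1/2)·(-4, 6) = (-4, 0).

(-4, 0)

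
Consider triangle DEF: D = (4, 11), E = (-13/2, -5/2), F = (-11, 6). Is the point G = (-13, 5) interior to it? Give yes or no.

Barycentric coordinates of G: (-43/300, 1/30, 111/100).
The three coordinates are negative, positive, positive; a point is interior exactly when all three are positive.

no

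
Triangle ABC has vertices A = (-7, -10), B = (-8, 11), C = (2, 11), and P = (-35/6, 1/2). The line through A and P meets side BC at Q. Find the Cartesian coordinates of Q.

Barycentric coordinates of P with respect to ABC: (1/2, 1/3, 1/6).
On side BC the A-coordinate is zero; dropping P's A-weight 1/2 and renormalizing the remaining 1/3 : 1/6 gives weights 2/3, 1/3 on B, C.
Q = (2/3)·(-8, 11) + (1/3)·(2, 11) = (-14/3, 11).

(-14/3, 11)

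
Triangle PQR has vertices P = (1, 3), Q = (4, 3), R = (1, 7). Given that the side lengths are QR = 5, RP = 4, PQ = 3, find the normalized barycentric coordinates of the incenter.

(5/12, 1/3, 1/4)

The incenter has barycentric coordinates proportional to the opposite side lengths: (5 : 4 : 3).
Normalizing by 5+4+3 = 12 gives (5/12, 1/3, 1/4).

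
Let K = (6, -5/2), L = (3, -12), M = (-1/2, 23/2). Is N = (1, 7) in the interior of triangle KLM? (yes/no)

Barycentric coordinates of N: (78/415, 33/415, 304/415).
The three coordinates are positive, positive, positive; a point is interior exactly when all three are positive.

yes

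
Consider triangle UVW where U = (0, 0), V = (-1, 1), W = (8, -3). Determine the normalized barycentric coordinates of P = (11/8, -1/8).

Signed area of the reference triangle: [UVW] = ½·(0·(1−(-3)) + (-1)·(-3−0) + 8·(0−1)) = ½·(0 + 3 − 8) = -5/2.
[PVW] = ½·((11/8)·(1−(-3)) + (-1)·(-3−(-1/8)) + 8·(-1/8−1)) = ½·(11/2 + 23/8 − 9) = -5/16, so the U-coordinate is (-5/16)/(-5/2) = 1/8.
[UPW] = ½·(0·(-1/8−(-3)) + (11/8)·(-3−0) + 8·(0−(-1/8))) = ½·(0 − 33/8 + 1) = -25/16, so the V-coordinate is 5/8.
[UVP] = ½·(0·(1−(-1/8)) + (-1)·(-1/8−0) + (11/8)·(0−1)) = ½·(0 + 1/8 − 11/8) = -5/8, so the W-coordinate is 1/4.
Check: 1/8 + 5/8 + 1/4 = 1.

(1/8, 5/8, 1/4)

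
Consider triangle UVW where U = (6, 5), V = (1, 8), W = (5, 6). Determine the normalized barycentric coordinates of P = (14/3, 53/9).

(5/9, 2/9, 2/9)

Signed area of the reference triangle: [UVW] = ½·(6·(8−6) + 1·(6−5) + 5·(5−8)) = ½·(12 + 1 − 15) = -1.
[PVW] = ½·((14/3)·(8−6) + 1·(6−(53/9)) + 5·(53/9−8)) = ½·(28/3 + 1/9 − 95/9) = -5/9, so the U-coordinate is (-5/9)/(-1) = 5/9.
[UPW] = ½·(6·(53/9−6) + (14/3)·(6−5) + 5·(5−(53/9))) = ½·(-2/3 + 14/3 − 40/9) = -2/9, so the V-coordinate is 2/9.
[UVP] = ½·(6·(8−(53/9)) + 1·(53/9−5) + (14/3)·(5−8)) = ½·(38/3 + 8/9 − 14) = -2/9, so the W-coordinate is 2/9.
Check: 5/9 + 2/9 + 2/9 = 1.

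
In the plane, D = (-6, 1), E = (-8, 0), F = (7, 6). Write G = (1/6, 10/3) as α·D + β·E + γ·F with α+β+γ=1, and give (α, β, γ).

Signed area of the reference triangle: [DEF] = ½·((-6)·(0−6) + (-8)·(6−1) + 7·(1−0)) = ½·(36 − 40 + 7) = 3/2.
[GEF] = ½·((1/6)·(0−6) + (-8)·(6−(10/3)) + 7·(10/3−0)) = ½·(-1 − 64/3 + 70/3) = 1/2, so the D-coordinate is (1/2)/(3/2) = 1/3.
[DGF] = ½·((-6)·(10/3−6) + (1/6)·(6−1) + 7·(1−(10/3))) = ½·(16 + 5/6 − 49/3) = 1/4, so the E-coordinate is 1/6.
[DEG] = ½·((-6)·(0−(10/3)) + (-8)·(10/3−1) + (1/6)·(1−0)) = ½·(20 − 56/3 + 1/6) = 3/4, so the F-coordinate is 1/2.

(1/3, 1/6, 1/2)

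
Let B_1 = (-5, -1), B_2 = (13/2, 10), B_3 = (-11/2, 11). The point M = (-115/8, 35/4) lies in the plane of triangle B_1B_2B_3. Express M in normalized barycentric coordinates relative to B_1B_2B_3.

Signed area of the reference triangle: [B_1B_2B_3] = ½·((-5)·(10−11) + (13/2)·(11−(-1)) + (-11/2)·(-1−10)) = ½·(5 + 78 + 121/2) = 287/4.
[MB_2B_3] = ½·((-115/8)·(10−11) + (13/2)·(11−(35/4)) + (-11/2)·(35/4−10)) = ½·(115/8 + 117/8 + 55/8) = 287/16, so the B_1-coordinate is (287/16)/(287/4) = 1/4.
[B_1MB_3] = ½·((-5)·(35/4−11) + (-115/8)·(11−(-1)) + (-11/2)·(-1−(35/4))) = ½·(45/4 − 345/2 + 429/8) = -861/16, so the B_2-coordinate is -3/4.
[B_1B_2M] = ½·((-5)·(10−(35/4)) + (13/2)·(35/4−(-1)) + (-115/8)·(-1−10)) = ½·(-25/4 + 507/8 + 1265/8) = 861/8, so the B_3-coordinate is 3/2.

(1/4, -3/4, 3/2)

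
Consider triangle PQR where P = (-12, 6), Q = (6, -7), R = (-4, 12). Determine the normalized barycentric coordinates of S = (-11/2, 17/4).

Signed area of the reference triangle: [PQR] = ½·((-12)·(-7−12) + 6·(12−6) + (-4)·(6−(-7))) = ½·(228 + 36 − 52) = 106.
[SQR] = ½·((-11/2)·(-7−12) + 6·(12−(17/4)) + (-4)·(17/4−(-7))) = ½·(209/2 + 93/2 − 45) = 53, so the P-coordinate is 53/106 = 1/2.
[PSR] = ½·((-12)·(17/4−12) + (-11/2)·(12−6) + (-4)·(6−(17/4))) = ½·(93 − 33 − 7) = 53/2, so the Q-coordinate is 1/4.
[PQS] = ½·((-12)·(-7−(17/4)) + 6·(17/4−6) + (-11/2)·(6−(-7))) = ½·(135 − 21/2 − 143/2) = 53/2, so the R-coordinate is 1/4.

(1/2, 1/4, 1/4)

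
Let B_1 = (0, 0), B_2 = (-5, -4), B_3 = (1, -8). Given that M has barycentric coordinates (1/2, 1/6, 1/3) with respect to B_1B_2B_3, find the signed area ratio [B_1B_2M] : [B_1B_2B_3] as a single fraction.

1/3

The signed ratio [B_1B_2M]/[B_1B_2B_3] equals the barycentric coordinate of M at vertex B_3, which is 1/3.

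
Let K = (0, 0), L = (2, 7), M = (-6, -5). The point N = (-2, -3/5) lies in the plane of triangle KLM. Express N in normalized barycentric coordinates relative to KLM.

Signed area of the reference triangle: [KLM] = ½·(0·(7−(-5)) + 2·(-5−0) + (-6)·(0−7)) = ½·(0 − 10 + 42) = 16.
[NLM] = ½·((-2)·(7−(-5)) + 2·(-5−(-3/5)) + (-6)·(-3/5−7)) = ½·(-24 − 44/5 + 228/5) = 32/5, so the K-coordinate is (32/5)/16 = 2/5.
[KNM] = ½·(0·(-3/5−(-5)) + (-2)·(-5−0) + (-6)·(0−(-3/5))) = ½·(0 + 10 − 18/5) = 16/5, so the L-coordinate is 1/5.
[KLN] = ½·(0·(7−(-3/5)) + 2·(-3/5−0) + (-2)·(0−7)) = ½·(0 − 6/5 + 14) = 32/5, so the M-coordinate is 2/5.

(2/5, 1/5, 2/5)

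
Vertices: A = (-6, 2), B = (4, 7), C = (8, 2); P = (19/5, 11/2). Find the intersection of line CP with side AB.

(11/4, 51/8)

Barycentric coordinates of P with respect to ABC: (1/10, 7/10, 1/5).
On side AB the C-coordinate is zero; dropping P's C-weight 1/5 and renormalizing the remaining 1/10 : 7/10 gives weights 1/8, 7/8 on A, B.
Q = (1/8)·(-6, 2) + (7/8)·(4, 7) = (11/4, 51/8).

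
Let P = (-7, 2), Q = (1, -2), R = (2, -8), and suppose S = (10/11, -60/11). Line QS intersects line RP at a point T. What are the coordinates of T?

Barycentric coordinates of S with respect to PQR: (1/11, 3/11, 7/11).
On side RP the Q-coordinate is zero; dropping S's Q-weight 3/11 and renormalizing the remaining 7/11 : 1/11 gives weights 7/8, 1/8 on R, P.
T = (7/8)·(2, -8) + (1/8)·(-7, 2) = (7/8, -27/4).

(7/8, -27/4)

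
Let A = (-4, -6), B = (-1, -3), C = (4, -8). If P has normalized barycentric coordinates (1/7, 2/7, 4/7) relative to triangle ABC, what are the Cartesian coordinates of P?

P = (1/7)·A + (2/7)·B + (4/7)·C.
x-coordinate: (1/7)·(-4) + (2/7)·(-1) + (4/7)·4 = 10/7.
y-coordinate: (1/7)·(-6) + (2/7)·(-3) + (4/7)·(-8) = -44/7.

(10/7, -44/7)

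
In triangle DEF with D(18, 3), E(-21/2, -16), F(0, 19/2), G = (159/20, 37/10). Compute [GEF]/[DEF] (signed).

1/2

[DEF] = ½·(18·(-16−(19/2)) + (-21/2)·(19/2−3) + 0·(3−(-16))) = ½·(-459 − 273/4 + 0) = -2109/8.
[GEF] = ½·((159/20)·(-16−(19/2)) + (-21/2)·(19/2−(37/10)) + 0·(37/10−(-16))) = ½·(-8109/40 − 609/10 + 0) = -2109/16, so the ratio is (-2109/16)/(-2109/8) = 1/2.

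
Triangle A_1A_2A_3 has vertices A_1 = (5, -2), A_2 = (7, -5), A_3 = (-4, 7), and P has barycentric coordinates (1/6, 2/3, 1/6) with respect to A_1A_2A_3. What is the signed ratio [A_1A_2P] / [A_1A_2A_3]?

The signed ratio [A_1A_2P]/[A_1A_2A_3] equals the barycentric coordinate of P at vertex A_3, which is 1/6.

1/6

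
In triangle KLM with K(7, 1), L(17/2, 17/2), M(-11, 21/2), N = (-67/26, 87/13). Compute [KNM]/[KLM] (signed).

1/13

[KLM] = ½·(7·(17/2−(21/2)) + (17/2)·(21/2−1) + (-11)·(1−(17/2))) = ½·(-14 + 323/4 + 165/2) = 597/8.
[KNM] = ½·(7·(87/13−(21/2)) + (-67/26)·(21/2−1) + (-11)·(1−(87/13))) = ½·(-693/26 − 1273/52 + 814/13) = 597/104, so the ratio is (597/104)/(597/8) = 1/13.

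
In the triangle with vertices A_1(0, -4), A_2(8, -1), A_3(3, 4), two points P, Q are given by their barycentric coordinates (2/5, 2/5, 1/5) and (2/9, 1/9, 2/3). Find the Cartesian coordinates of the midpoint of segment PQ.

(301/90, 7/30)

Barycentric coordinates of the midpoint are the average: (14/45, 23/90, 13/30).
Converting: (14/45)·A_1 + (23/90)·A_2 + (13/30)·A_3 = (301/90, 7/30).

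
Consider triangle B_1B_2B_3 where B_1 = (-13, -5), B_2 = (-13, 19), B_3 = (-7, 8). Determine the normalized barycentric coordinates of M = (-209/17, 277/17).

(1/17, 14/17, 2/17)

Signed area of the reference triangle: [B_1B_2B_3] = ½·((-13)·(19−8) + (-13)·(8−(-5)) + (-7)·(-5−19)) = ½·(-143 − 169 + 168) = -72.
[MB_2B_3] = ½·((-209/17)·(19−8) + (-13)·(8−(277/17)) + (-7)·(277/17−19)) = ½·(-2299/17 + 1833/17 + 322/17) = -72/17, so the B_1-coordinate is (-72/17)/(-72) = 1/17.
[B_1MB_3] = ½·((-13)·(277/17−8) + (-209/17)·(8−(-5)) + (-7)·(-5−(277/17))) = ½·(-1833/17 − 2717/17 + 2534/17) = -1008/17, so the B_2-coordinate is 14/17.
[B_1B_2M] = ½·((-13)·(19−(277/17)) + (-13)·(277/17−(-5)) + (-209/17)·(-5−19)) = ½·(-598/17 − 4706/17 + 5016/17) = -144/17, so the B_3-coordinate is 2/17.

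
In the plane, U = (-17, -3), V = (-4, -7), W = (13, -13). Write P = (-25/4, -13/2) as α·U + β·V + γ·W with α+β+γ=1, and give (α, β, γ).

(1/2, 1/4, 1/4)

Signed area of the reference triangle: [UVW] = ½·((-17)·(-7−(-13)) + (-4)·(-13−(-3)) + 13·(-3−(-7))) = ½·(-102 + 40 + 52) = -5.
[PVW] = ½·((-25/4)·(-7−(-13)) + (-4)·(-13−(-13/2)) + 13·(-13/2−(-7))) = ½·(-75/2 + 26 + 13/2) = -5/2, so the U-coordinate is (-5/2)/(-5) = 1/2.
[UPW] = ½·((-17)·(-13/2−(-13)) + (-25/4)·(-13−(-3)) + 13·(-3−(-13/2))) = ½·(-221/2 + 125/2 + 91/2) = -5/4, so the V-coordinate is 1/4.
[UVP] = ½·((-17)·(-7−(-13/2)) + (-4)·(-13/2−(-3)) + (-25/4)·(-3−(-7))) = ½·(17/2 + 14 − 25) = -5/4, so the W-coordinate is 1/4.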